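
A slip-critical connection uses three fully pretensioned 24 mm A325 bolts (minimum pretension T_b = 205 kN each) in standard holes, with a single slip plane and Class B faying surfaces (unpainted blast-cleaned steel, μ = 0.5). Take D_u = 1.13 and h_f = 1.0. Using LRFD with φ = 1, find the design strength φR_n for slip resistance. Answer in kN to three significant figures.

R_n = μ · D_u · h_f · T_b · n_s · n_b = 0.5 × 1.13 × 1.0 × 205 × 1 × 3 = 347.5 kN.
Design strength φR_n = 1 × 347.5 = 347 kN.

347 kN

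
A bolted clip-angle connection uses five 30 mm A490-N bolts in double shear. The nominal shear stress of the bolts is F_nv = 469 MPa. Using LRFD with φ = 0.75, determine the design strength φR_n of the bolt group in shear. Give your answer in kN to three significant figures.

2490 kN

A_b = π × 30² / 4 = 706.9 mm².
R_n = F_nv · A_b · n · n_s = 469 × 706.9 × 5 × 2 / 1000 = 3315 kN.
Design strength φR_n = 0.75 × 3315 = 2490 kN.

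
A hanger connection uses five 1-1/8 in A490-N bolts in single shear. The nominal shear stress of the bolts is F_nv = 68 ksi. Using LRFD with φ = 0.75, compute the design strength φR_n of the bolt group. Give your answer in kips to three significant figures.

A_b = π × 1.125² / 4 = 0.994 in².
R_n = F_nv · A_b · n · n_s = 68 × 0.994 × 5 × 1 = 338 kips.
Design strength φR_n = 0.75 × 338 = 253 kips.

253 kips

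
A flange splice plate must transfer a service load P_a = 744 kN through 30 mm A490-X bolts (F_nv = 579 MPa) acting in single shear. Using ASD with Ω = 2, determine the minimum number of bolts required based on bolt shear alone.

4 bolts

A_b = π·30²/4 = 706.9 mm².
Per-bolt allowable strength R_n/Ω = 579 × 706.9 × 1 / 1000 / 2 = 204.6 kN.
n ≥ 744 / 204.6 = 3.636 → use 4 bolts.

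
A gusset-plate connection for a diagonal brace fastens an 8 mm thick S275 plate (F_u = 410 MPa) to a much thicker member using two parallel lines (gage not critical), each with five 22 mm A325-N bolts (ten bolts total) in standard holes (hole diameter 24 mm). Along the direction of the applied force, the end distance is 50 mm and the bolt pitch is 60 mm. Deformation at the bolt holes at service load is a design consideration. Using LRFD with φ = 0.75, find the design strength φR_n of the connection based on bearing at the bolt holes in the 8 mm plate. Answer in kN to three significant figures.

1070 kN

Per bolt r_n = 1.2 l_c t F_u ≤ 2.4 d t F_u; upper limit = 2.4 × 22 × 8 × 410 / 1000 = 173.2 kN.
Edge bolt: l_c = 50 − 24/2 = 38 mm → 1.2 × 38 × 8 × 410 / 1000 = 149.6 → r_n = 149.6 kN.
Interior bolts: l_c = 60 − 24 = 36 mm → 1.2 × 36 × 8 × 410 / 1000 = 141.7 → r_n = 141.7 kN.
R_n = 2 × 149.6 + 8 × 141.7 = 1433 kN.
Design strength φR_n = 0.75 × 1433 = 1070 kN.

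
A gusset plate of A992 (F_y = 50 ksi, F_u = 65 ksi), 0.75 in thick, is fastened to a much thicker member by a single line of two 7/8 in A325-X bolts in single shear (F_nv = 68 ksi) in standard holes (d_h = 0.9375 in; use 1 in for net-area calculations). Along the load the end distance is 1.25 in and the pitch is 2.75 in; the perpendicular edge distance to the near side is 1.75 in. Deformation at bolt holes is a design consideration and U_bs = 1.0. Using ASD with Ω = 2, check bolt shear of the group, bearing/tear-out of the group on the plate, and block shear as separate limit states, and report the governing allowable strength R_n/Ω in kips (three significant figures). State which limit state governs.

40.9 kips (bolt shear governs)

Bolt shear: A_b = π·0.875²/4 = 0.6013 in²; R_n = 68 × 0.6013 × 2 × 1 = 81.78 kips → 81.78 / 2 = 40.9 kips.
Bearing: edge l_c = 0.7812, r_n = 45.7 kips; interior l_c = 1.812, r_n = 102.4 kips; R_n = 45.7 + 1·102.4 = 148.1 kips → 74 kips.
Block shear: A_gv = 3, A_nv = 1.875, A_nt = 0.9375 in²; R_n = min(0.6F_uA_nv, 0.6F_yA_gv) + U_bs·F_u·A_nt = 134.1 kips → 67 kips.
Bolt shear governs: 40.9 kips.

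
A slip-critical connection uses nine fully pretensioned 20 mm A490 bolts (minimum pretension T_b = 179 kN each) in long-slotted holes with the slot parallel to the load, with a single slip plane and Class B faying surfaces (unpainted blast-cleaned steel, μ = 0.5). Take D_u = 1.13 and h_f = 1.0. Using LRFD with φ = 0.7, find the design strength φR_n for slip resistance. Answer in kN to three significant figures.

637 kN

R_n = μ · D_u · h_f · T_b · n_s · n_b = 0.5 × 1.13 × 1.0 × 179 × 1 × 9 = 910.2 kN.
Design strength φR_n = 0.7 × 910.2 = 637 kN.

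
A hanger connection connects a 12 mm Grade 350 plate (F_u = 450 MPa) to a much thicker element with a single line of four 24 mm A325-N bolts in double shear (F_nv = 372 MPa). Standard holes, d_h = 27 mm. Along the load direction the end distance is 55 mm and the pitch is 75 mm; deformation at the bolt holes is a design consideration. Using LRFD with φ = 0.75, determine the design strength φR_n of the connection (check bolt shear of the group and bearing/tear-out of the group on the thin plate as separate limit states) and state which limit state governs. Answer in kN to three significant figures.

902 kN (bearing governs)

Bolt shear: A_b = π·24²/4 = 452.4 mm²; R_n = 372 × 452.4 × 4 × 2 / 1000 = 1346 kN → 0.75 × 1346 = 1010 kN.
Bearing (1.2 l_c t F_u ≤ 2.4 d t F_u): upper limit = 2.4·24·12·450 / 1000 = 311 kN.
  Edge l_c = 55 − 27/2 = 41.5 → r_n = 268.9 kN; interior l_c = 75 − 27 = 48 → r_n = 311 kN.
  R_n,bearing = 1·268.9 + 3·311 = 1202 kN → 0.75 × 1202 = 902 kN.
Bearing governs: 902 kN.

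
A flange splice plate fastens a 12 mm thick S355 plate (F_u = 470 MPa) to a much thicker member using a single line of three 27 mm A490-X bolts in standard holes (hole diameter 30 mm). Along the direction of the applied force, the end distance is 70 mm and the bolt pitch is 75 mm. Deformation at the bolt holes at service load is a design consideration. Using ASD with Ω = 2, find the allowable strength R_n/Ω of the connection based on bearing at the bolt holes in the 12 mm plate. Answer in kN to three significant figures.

487 kN

Per bolt r_n = 1.2 l_c t F_u ≤ 2.4 d t F_u; upper limit = 2.4 × 27 × 12 × 470 / 1000 = 365.5 kN.
Edge bolt: l_c = 70 − 30/2 = 55 mm → 1.2 × 55 × 12 × 470 / 1000 = 372.2 → r_n = 365.5 kN.
Interior bolts: l_c = 75 − 30 = 45 mm → 1.2 × 45 × 12 × 470 / 1000 = 304.6 → r_n = 304.6 kN.
R_n = 1 × 365.5 + 2 × 304.6 = 974.6 kN.
Allowable strength R_n/Ω = 974.6 / 2 = 487 kN.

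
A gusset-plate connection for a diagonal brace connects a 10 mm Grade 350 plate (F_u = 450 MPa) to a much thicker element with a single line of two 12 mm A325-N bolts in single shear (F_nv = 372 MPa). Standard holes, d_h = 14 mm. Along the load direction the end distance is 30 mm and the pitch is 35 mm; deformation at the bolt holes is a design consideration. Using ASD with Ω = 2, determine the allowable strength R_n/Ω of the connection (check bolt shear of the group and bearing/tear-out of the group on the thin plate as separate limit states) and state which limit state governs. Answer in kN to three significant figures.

Bolt shear: A_b = π·12²/4 = 113.1 mm²; R_n = 372 × 113.1 × 2 × 1 / 1000 = 84.14 kN → 84.14 / 2 = 42.1 kN.
Bearing (1.2 l_c t F_u ≤ 2.4 d t F_u): upper limit = 2.4·12·10·450 / 1000 = 129.6 kN.
  Edge l_c = 30 − 14/2 = 23 → r_n = 124.2 kN; interior l_c = 35 − 14 = 21 → r_n = 113.4 kN.
  R_n,bearing = 1·124.2 + 1·113.4 = 237.6 kN → 237.6 / 2 = 119 kN.
Bolt shear governs: 42.1 kN.

42.1 kN (bolt shear governs)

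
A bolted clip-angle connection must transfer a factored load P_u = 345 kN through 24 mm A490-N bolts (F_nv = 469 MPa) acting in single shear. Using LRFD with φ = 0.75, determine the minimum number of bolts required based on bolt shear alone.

A_b = π·24²/4 = 452.4 mm².
Per-bolt design strength φR_n = 0.75 × 469 × 452.4 × 1 / 1000 = 159.1 kN.
n ≥ 345 / 159.1 = 2.168 → use 3 bolts.

3 bolts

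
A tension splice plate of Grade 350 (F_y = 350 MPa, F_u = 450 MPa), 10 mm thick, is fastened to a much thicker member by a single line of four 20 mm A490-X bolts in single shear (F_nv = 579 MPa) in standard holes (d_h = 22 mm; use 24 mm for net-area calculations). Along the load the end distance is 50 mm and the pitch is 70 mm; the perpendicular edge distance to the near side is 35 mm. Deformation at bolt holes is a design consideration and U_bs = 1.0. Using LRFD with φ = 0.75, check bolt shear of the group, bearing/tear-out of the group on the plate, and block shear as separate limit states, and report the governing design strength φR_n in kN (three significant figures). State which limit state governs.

434 kN (block shear governs)

Bolt shear: A_b = π·20²/4 = 314.2 mm²; R_n = 579 × 314.2 × 4 × 1 / 1000 = 727.6 kN → 0.75 × 727.6 = 546 kN.
Bearing: edge l_c = 39, r_n = 210.6 kN; interior l_c = 48, r_n = 216 kN; R_n = 210.6 + 3·216 = 858.6 kN → 644 kN.
Block shear: A_gv = 2600, A_nv = 1760, A_nt = 230 mm²; R_n = min(0.6F_uA_nv, 0.6F_yA_gv) + U_bs·F_u·A_nt = 578.7 kN → 434 kN.
Block shear governs: 434 kN.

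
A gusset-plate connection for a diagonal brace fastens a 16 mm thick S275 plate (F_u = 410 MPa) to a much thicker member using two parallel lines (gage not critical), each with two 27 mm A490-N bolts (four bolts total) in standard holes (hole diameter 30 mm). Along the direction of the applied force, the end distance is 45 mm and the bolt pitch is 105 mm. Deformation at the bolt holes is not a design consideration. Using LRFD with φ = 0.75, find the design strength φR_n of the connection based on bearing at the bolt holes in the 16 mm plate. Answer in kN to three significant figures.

1240 kN

Per bolt r_n = 1.5 l_c t F_u ≤ 3.0 d t F_u; upper limit = 3.0 × 27 × 16 × 410 / 1000 = 531.4 kN.
Edge bolt: l_c = 45 − 30/2 = 30 mm → 1.5 × 30 × 16 × 410 / 1000 = 295.2 → r_n = 295.2 kN.
Interior bolts: l_c = 105 − 30 = 75 mm → 1.5 × 75 × 16 × 410 / 1000 = 738 → r_n = 531.4 kN.
R_n = 2 × 295.2 + 2 × 531.4 = 1653 kN.
Design strength φR_n = 0.75 × 1653 = 1240 kN.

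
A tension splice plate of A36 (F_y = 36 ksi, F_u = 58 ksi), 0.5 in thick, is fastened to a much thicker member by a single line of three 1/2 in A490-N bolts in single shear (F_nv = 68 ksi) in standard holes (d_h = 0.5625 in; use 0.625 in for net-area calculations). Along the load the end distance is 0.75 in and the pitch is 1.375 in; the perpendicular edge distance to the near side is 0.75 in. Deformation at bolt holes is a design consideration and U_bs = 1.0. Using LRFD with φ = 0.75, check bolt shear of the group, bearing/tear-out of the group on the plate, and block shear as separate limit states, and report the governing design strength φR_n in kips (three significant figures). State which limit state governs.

30 kips (bolt shear governs)

Bolt shear: A_b = π·0.5²/4 = 0.1963 in²; R_n = 68 × 0.1963 × 3 × 1 = 40.06 kips → 0.75 × 40.06 = 30 kips.
Bearing: edge l_c = 0.4688, r_n = 16.31 kips; interior l_c = 0.8125, r_n = 28.27 kips; R_n = 16.31 + 2·28.27 = 72.86 kips → 54.6 kips.
Block shear: A_gv = 1.75, A_nv = 0.9688, A_nt = 0.2188 in²; R_n = min(0.6F_uA_nv, 0.6F_yA_gv) + U_bs·F_u·A_nt = 46.4 kips → 34.8 kips.
Bolt shear governs: 30 kips.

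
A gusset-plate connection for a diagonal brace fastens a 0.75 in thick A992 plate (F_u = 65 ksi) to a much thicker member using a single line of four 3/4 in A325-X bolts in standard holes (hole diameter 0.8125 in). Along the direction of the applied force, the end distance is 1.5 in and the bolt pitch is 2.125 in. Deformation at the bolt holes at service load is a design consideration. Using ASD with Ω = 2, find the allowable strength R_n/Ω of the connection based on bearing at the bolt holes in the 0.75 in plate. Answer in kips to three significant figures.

147 kips

Per bolt r_n = 1.2 l_c t F_u ≤ 2.4 d t F_u; upper limit = 2.4 × 0.75 × 0.75 × 65 = 87.75 kips.
Edge bolt: l_c = 1.5 − 0.8125/2 = 1.094 in → 1.2 × 1.094 × 0.75 × 65 = 63.98 → r_n = 63.98 kips.
Interior bolts: l_c = 2.125 − 0.8125 = 1.312 in → 1.2 × 1.312 × 0.75 × 65 = 76.78 → r_n = 76.78 kips.
R_n = 1 × 63.98 + 3 × 76.78 = 294.3 kips.
Allowable strength R_n/Ω = 294.3 / 2 = 147 kips.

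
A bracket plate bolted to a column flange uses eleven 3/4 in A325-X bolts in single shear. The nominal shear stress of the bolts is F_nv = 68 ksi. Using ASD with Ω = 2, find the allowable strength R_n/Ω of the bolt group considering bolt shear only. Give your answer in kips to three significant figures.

165 kips

A_b = π × 0.75² / 4 = 0.4418 in².
R_n = F_nv · A_b · n · n_s = 68 × 0.4418 × 11 × 1 = 330.5 kips.
Allowable strength R_n/Ω = 330.5 / 2 = 165 kips.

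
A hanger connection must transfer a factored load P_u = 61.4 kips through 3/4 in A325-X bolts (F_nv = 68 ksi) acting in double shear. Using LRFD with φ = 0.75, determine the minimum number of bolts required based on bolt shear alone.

A_b = π·0.75²/4 = 0.4418 in².
Per-bolt design strength φR_n = 0.75 × 68 × 0.4418 × 2 = 45.06 kips.
n ≥ 61.4 / 45.06 = 1.363 → use 2 bolts.

2 bolts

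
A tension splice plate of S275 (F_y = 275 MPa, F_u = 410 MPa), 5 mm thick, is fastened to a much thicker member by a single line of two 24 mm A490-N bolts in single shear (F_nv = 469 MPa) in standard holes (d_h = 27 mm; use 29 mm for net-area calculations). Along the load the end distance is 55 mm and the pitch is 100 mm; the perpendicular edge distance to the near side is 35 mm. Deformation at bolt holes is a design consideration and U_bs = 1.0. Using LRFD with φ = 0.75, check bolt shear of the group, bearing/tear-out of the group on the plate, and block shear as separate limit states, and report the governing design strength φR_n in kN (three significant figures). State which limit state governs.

Bolt shear: A_b = π·24²/4 = 452.4 mm²; R_n = 469 × 452.4 × 2 × 1 / 1000 = 424.3 kN → 0.75 × 424.3 = 318 kN.
Bearing: edge l_c = 41.5, r_n = 102.1 kN; interior l_c = 73, r_n = 118.1 kN; R_n = 102.1 + 1·118.1 = 220.2 kN → 165 kN.
Block shear: A_gv = 775, A_nv = 557.5, A_nt = 102.5 mm²; R_n = min(0.6F_uA_nv, 0.6F_yA_gv) + U_bs·F_u·A_nt = 169.9 kN → 127 kN.
Block shear governs: 127 kN.

127 kN (block shear governs)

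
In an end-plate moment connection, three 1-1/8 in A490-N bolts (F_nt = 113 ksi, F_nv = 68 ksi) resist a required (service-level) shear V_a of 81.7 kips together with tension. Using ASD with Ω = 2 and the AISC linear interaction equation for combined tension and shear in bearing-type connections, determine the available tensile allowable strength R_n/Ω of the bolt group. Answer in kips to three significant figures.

A_b = π·1.125²/4 = 0.994 in²; f_rv = 81.7 / (3 × 0.994) = 27.4 ksi.
F'_nt = 1.3 F_nt − (Ω F_nt / F_nv) f_rv = 1.3·113 − (2·113/68)·27.4 = 55.84 ksi, capped at F_nt → F'_nt = 55.84 ksi.
R_n = F'_nt · A_b · n = 55.84 × 0.994 × 3 = 166.5 kips.
Allowable strength R_n/Ω = 166.5 / 2 = 83.3 kips.

83.3 kips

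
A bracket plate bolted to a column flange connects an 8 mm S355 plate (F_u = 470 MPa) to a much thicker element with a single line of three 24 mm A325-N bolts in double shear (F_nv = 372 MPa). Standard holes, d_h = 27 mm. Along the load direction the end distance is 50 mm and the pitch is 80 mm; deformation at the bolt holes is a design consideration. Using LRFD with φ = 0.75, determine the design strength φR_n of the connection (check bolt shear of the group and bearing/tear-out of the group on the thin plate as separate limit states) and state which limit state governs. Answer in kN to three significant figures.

Bolt shear: A_b = π·24²/4 = 452.4 mm²; R_n = 372 × 452.4 × 3 × 2 / 1000 = 1010 kN → 0.75 × 1010 = 757 kN.
Bearing (1.2 l_c t F_u ≤ 2.4 d t F_u): upper limit = 2.4·24·8·470 / 1000 = 216.6 kN.
  Edge l_c = 50 − 27/2 = 36.5 → r_n = 164.7 kN; interior l_c = 80 − 27 = 53 → r_n = 216.6 kN.
  R_n,bearing = 1·164.7 + 2·216.6 = 597.8 kN → 0.75 × 597.8 = 448 kN.
Bearing governs: 448 kN.

448 kN (bearing governs)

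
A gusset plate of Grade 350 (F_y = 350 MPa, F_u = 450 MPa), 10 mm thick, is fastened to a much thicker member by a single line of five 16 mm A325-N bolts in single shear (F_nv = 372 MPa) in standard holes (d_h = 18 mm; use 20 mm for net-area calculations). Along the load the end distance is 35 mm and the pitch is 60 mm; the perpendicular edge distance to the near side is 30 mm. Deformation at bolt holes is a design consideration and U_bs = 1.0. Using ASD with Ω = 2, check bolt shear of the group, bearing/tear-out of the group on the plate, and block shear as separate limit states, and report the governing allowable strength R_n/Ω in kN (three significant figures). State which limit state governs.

187 kN (bolt shear governs)

Bolt shear: A_b = π·16²/4 = 201.1 mm²; R_n = 372 × 201.1 × 5 × 1 / 1000 = 374 kN → 374 / 2 = 187 kN.
Bearing: edge l_c = 26, r_n = 140.4 kN; interior l_c = 42, r_n = 172.8 kN; R_n = 140.4 + 4·172.8 = 831.6 kN → 416 kN.
Block shear: A_gv = 2750, A_nv = 1850, A_nt = 200 mm²; R_n = min(0.6F_uA_nv, 0.6F_yA_gv) + U_bs·F_u·A_nt = 589.5 kN → 295 kN.
Bolt shear governs: 187 kN.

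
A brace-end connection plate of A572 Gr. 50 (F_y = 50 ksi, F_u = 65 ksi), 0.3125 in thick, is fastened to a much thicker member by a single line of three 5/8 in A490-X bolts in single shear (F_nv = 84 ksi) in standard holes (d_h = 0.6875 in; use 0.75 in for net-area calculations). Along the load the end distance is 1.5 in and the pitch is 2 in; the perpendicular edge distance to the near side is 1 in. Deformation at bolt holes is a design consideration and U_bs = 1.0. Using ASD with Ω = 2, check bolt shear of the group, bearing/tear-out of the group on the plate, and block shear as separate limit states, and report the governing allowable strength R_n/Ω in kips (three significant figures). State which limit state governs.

28.4 kips (block shear governs)

Bolt shear: A_b = π·0.625²/4 = 0.3068 in²; R_n = 84 × 0.3068 × 3 × 1 = 77.31 kips → 77.31 / 2 = 38.7 kips.
Bearing: edge l_c = 1.156, r_n = 28.18 kips; interior l_c = 1.312, r_n = 30.47 kips; R_n = 28.18 + 2·30.47 = 89.12 kips → 44.6 kips.
Block shear: A_gv = 1.719, A_nv = 1.133, A_nt = 0.1953 in²; R_n = min(0.6F_uA_nv, 0.6F_yA_gv) + U_bs·F_u·A_nt = 56.88 kips → 28.4 kips.
Block shear governs: 28.4 kips.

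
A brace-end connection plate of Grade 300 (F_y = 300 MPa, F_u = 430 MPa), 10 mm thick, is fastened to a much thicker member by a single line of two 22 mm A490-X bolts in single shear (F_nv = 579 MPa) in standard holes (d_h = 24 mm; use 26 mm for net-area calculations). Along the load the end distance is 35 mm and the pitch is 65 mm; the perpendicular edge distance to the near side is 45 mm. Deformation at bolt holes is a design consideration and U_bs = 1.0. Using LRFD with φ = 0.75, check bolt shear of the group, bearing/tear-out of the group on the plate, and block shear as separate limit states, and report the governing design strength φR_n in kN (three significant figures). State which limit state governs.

Bolt shear: A_b = π·22²/4 = 380.1 mm²; R_n = 579 × 380.1 × 2 × 1 / 1000 = 440.2 kN → 0.75 × 440.2 = 330 kN.
Bearing: edge l_c = 23, r_n = 118.7 kN; interior l_c = 41, r_n = 211.6 kN; R_n = 118.7 + 1·211.6 = 330.2 kN → 248 kN.
Block shear: A_gv = 1000, A_nv = 610, A_nt = 320 mm²; R_n = min(0.6F_uA_nv, 0.6F_yA_gv) + U_bs·F_u·A_nt = 295 kN → 221 kN.
Block shear governs: 221 kN.

221 kN (block shear governs)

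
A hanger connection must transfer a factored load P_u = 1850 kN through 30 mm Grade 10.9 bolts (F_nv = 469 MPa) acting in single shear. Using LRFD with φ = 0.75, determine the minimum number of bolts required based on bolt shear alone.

A_b = π·30²/4 = 706.9 mm².
Per-bolt design strength φR_n = 0.75 × 469 × 706.9 × 1 / 1000 = 248.6 kN.
n ≥ 1850 / 248.6 = 7.441 → use 8 bolts.

8 bolts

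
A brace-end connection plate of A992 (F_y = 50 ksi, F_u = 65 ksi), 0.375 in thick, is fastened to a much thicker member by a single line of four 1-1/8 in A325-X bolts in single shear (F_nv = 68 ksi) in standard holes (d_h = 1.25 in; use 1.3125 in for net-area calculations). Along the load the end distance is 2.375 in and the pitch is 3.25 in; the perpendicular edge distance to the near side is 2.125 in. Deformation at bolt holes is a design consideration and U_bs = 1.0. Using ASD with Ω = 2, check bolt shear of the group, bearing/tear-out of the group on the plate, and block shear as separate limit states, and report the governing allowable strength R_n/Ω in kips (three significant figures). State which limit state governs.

73 kips (block shear governs)

Bolt shear: A_b = π·1.125²/4 = 0.994 in²; R_n = 68 × 0.994 × 4 × 1 = 270.4 kips → 270.4 / 2 = 135 kips.
Bearing: edge l_c = 1.75, r_n = 51.19 kips; interior l_c = 2, r_n = 58.5 kips; R_n = 51.19 + 3·58.5 = 226.7 kips → 113 kips.
Block shear: A_gv = 4.547, A_nv = 2.824, A_nt = 0.5508 in²; R_n = min(0.6F_uA_nv, 0.6F_yA_gv) + U_bs·F_u·A_nt = 145.9 kips → 73 kips.
Block shear governs: 73 kips.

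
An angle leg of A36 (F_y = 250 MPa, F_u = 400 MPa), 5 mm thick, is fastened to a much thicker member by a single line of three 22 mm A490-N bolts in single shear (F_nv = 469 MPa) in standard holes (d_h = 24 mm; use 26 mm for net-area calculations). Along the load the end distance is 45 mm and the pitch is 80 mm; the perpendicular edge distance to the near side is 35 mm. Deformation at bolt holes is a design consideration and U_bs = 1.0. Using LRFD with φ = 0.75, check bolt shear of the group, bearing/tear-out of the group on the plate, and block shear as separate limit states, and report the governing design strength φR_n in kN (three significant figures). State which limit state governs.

Bolt shear: A_b = π·22²/4 = 380.1 mm²; R_n = 469 × 380.1 × 3 × 1 / 1000 = 534.8 kN → 0.75 × 534.8 = 401 kN.
Bearing: edge l_c = 33, r_n = 79.2 kN; interior l_c = 56, r_n = 105.6 kN; R_n = 79.2 + 2·105.6 = 290.4 kN → 218 kN.
Block shear: A_gv = 1025, A_nv = 700, A_nt = 110 mm²; R_n = min(0.6F_uA_nv, 0.6F_yA_gv) + U_bs·F_u·A_nt = 197.8 kN → 148 kN.
Block shear governs: 148 kN.

148 kN (block shear governs)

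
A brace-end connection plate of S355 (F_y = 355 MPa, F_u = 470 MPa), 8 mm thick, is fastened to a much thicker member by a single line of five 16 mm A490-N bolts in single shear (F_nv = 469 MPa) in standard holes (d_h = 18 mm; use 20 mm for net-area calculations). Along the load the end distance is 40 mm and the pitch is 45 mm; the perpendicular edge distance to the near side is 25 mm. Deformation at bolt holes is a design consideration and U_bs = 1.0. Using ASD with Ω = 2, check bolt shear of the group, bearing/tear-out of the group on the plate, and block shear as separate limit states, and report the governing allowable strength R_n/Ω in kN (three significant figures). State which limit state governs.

Bolt shear: A_b = π·16²/4 = 201.1 mm²; R_n = 469 × 201.1 × 5 × 1 / 1000 = 471.5 kN → 471.5 / 2 = 236 kN.
Bearing: edge l_c = 31, r_n = 139.9 kN; interior l_c = 27, r_n = 121.8 kN; R_n = 139.9 + 4·121.8 = 627.2 kN → 314 kN.
Block shear: A_gv = 1760, A_nv = 1040, A_nt = 120 mm²; R_n = min(0.6F_uA_nv, 0.6F_yA_gv) + U_bs·F_u·A_nt = 349.7 kN → 175 kN.
Block shear governs: 175 kN.

175 kN (block shear governs)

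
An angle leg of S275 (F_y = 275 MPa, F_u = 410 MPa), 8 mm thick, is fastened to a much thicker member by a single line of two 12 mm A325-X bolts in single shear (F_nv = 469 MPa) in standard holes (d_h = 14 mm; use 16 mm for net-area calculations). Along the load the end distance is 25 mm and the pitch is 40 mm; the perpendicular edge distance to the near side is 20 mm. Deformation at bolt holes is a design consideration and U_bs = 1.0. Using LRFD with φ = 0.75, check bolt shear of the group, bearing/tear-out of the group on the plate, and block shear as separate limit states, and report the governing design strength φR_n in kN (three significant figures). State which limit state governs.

Bolt shear: A_b = π·12²/4 = 113.1 mm²; R_n = 469 × 113.1 × 2 × 1 / 1000 = 106.1 kN → 0.75 × 106.1 = 79.6 kN.
Bearing: edge l_c = 18, r_n = 70.85 kN; interior l_c = 26, r_n = 94.46 kN; R_n = 70.85 + 1·94.46 = 165.3 kN → 124 kN.
Block shear: A_gv = 520, A_nv = 328, A_nt = 96 mm²; R_n = min(0.6F_uA_nv, 0.6F_yA_gv) + U_bs·F_u·A_nt = 120 kN → 90 kN.
Bolt shear governs: 79.6 kN.

79.6 kN (bolt shear governs)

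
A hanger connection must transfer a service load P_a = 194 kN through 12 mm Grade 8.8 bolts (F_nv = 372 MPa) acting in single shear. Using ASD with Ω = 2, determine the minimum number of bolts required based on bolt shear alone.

A_b = π·12²/4 = 113.1 mm².
Per-bolt allowable strength R_n/Ω = 372 × 113.1 × 1 / 1000 / 2 = 21.04 kN.
n ≥ 194 / 21.04 = 9.222 → use 10 bolts.

10 bolts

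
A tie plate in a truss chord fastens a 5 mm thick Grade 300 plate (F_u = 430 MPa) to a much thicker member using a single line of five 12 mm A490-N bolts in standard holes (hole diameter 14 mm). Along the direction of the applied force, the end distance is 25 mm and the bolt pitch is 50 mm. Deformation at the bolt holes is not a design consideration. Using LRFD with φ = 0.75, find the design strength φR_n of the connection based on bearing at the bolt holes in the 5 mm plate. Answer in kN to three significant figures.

276 kN

Per bolt r_n = 1.5 l_c t F_u ≤ 3.0 d t F_u; upper limit = 3.0 × 12 × 5 × 430 / 1000 = 77.4 kN.
Edge bolt: l_c = 25 − 14/2 = 18 mm → 1.5 × 18 × 5 × 430 / 1000 = 58.05 → r_n = 58.05 kN.
Interior bolts: l_c = 50 − 14 = 36 mm → 1.5 × 36 × 5 × 430 / 1000 = 116.1 → r_n = 77.4 kN.
R_n = 1 × 58.05 + 4 × 77.4 = 367.7 kN.
Design strength φR_n = 0.75 × 367.7 = 276 kN.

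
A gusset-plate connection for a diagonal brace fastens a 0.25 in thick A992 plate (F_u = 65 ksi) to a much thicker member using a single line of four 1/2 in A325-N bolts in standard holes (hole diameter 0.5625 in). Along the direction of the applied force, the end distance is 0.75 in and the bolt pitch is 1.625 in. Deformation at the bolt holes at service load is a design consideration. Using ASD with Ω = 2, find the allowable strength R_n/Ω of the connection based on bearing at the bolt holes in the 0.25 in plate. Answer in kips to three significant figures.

33.8 kips

Per bolt r_n = 1.2 l_c t F_u ≤ 2.4 d t F_u; upper limit = 2.4 × 0.5 × 0.25 × 65 = 19.5 kips.
Edge bolt: l_c = 0.75 − 0.5625/2 = 0.4688 in → 1.2 × 0.4688 × 0.25 × 65 = 9.141 → r_n = 9.141 kips.
Interior bolts: l_c = 1.625 − 0.5625 = 1.062 in → 1.2 × 1.062 × 0.25 × 65 = 20.72 → r_n = 19.5 kips.
R_n = 1 × 9.141 + 3 × 19.5 = 67.64 kips.
Allowable strength R_n/Ω = 67.64 / 2 = 33.8 kips.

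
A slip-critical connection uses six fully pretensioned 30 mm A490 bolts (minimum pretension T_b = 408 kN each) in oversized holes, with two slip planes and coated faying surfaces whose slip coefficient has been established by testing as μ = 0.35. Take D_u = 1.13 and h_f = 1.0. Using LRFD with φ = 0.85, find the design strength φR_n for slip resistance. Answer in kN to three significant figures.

R_n = μ · D_u · h_f · T_b · n_s · n_b = 0.35 × 1.13 × 1.0 × 408 × 2 × 6 = 1936 kN.
Design strength φR_n = 0.85 × 1936 = 1650 kN.

1650 kN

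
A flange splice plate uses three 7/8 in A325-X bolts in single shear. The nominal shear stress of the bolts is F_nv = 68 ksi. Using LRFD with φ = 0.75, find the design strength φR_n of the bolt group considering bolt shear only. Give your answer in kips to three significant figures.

92 kips

A_b = π × 0.875² / 4 = 0.6013 in².
R_n = F_nv · A_b · n · n_s = 68 × 0.6013 × 3 × 1 = 122.7 kips.
Design strength φR_n = 0.75 × 122.7 = 92 kips.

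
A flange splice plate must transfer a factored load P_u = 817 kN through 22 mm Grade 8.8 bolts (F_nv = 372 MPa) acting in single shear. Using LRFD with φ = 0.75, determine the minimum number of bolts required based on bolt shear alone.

8 bolts

A_b = π·22²/4 = 380.1 mm².
Per-bolt design strength φR_n = 0.75 × 372 × 380.1 × 1 / 1000 = 106.1 kN.
n ≥ 817 / 106.1 = 7.703 → use 8 bolts.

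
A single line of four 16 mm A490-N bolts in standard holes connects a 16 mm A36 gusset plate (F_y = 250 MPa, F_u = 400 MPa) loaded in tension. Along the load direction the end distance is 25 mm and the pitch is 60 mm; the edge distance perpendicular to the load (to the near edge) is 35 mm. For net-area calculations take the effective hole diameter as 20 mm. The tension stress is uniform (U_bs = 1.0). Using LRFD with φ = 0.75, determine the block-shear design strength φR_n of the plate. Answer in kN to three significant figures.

Shear plane L_v = 25 + 3·60 = 205 mm; A_gv = 205 × 16 = 3280 mm².
A_nv = (205 − 3.5·20) × 16 = 2160 mm².
A_nt = (35 − 0.5·20) × 16 = 400 mm².
0.6 F_u A_nv = 518.4 kN; 0.6 F_y A_gv = 492 kN → shear yielding governs the shear term.
R_n = 492 + 1.0 × 400 × 400 / 1000 = 652 kN.
Design strength φR_n = 0.75 × 652 = 489 kN.

489 kN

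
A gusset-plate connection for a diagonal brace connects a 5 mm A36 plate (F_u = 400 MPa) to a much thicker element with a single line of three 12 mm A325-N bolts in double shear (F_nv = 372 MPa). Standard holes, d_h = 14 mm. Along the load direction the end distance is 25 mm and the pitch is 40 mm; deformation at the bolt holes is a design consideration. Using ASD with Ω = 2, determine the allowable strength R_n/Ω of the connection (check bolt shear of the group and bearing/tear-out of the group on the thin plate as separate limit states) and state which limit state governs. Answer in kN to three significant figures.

Bolt shear: A_b = π·12²/4 = 113.1 mm²; R_n = 372 × 113.1 × 3 × 2 / 1000 = 252.4 kN → 252.4 / 2 = 126 kN.
Bearing (1.2 l_c t F_u ≤ 2.4 d t F_u): upper limit = 2.4·12·5·400 / 1000 = 57.6 kN.
  Edge l_c = 25 − 14/2 = 18 → r_n = 43.2 kN; interior l_c = 40 − 14 = 26 → r_n = 57.6 kN.
  R_n,bearing = 1·43.2 + 2·57.6 = 158.4 kN → 158.4 / 2 = 79.2 kN.
Bearing governs: 79.2 kN.

79.2 kN (bearing governs)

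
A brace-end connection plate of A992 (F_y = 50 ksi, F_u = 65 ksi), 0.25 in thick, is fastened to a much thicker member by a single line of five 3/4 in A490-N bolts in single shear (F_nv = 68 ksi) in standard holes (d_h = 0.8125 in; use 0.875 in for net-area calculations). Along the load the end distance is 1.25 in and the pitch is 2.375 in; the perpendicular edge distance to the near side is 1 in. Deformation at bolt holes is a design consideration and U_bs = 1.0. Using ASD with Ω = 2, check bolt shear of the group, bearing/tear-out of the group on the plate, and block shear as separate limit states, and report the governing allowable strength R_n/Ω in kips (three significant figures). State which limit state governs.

37.8 kips (block shear governs)

Bolt shear: A_b = π·0.75²/4 = 0.4418 in²; R_n = 68 × 0.4418 × 5 × 1 = 150.2 kips → 150.2 / 2 = 75.1 kips.
Bearing: edge l_c = 0.8438, r_n = 16.45 kips; interior l_c = 1.562, r_n = 29.25 kips; R_n = 16.45 + 4·29.25 = 133.5 kips → 66.7 kips.
Block shear: A_gv = 2.688, A_nv = 1.703, A_nt = 0.1406 in²; R_n = min(0.6F_uA_nv, 0.6F_yA_gv) + U_bs·F_u·A_nt = 75.56 kips → 37.8 kips.
Block shear governs: 37.8 kips.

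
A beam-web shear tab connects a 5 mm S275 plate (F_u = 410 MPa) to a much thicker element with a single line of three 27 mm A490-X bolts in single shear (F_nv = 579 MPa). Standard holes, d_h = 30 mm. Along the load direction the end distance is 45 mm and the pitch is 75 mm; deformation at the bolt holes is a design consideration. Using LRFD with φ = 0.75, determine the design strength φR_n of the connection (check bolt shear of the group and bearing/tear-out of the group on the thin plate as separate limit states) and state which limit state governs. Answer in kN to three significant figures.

Bolt shear: A_b = π·27²/4 = 572.6 mm²; R_n = 579 × 572.6 × 3 × 1 / 1000 = 994.5 kN → 0.75 × 994.5 = 746 kN.
Bearing (1.2 l_c t F_u ≤ 2.4 d t F_u): upper limit = 2.4·27·5·410 / 1000 = 132.8 kN.
  Edge l_c = 45 − 30/2 = 30 → r_n = 73.8 kN; interior l_c = 75 − 30 = 45 → r_n = 110.7 kN.
  R_n,bearing = 1·73.8 + 2·110.7 = 295.2 kN → 0.75 × 295.2 = 221 kN.
Bearing governs: 221 kN.

221 kN (bearing governs)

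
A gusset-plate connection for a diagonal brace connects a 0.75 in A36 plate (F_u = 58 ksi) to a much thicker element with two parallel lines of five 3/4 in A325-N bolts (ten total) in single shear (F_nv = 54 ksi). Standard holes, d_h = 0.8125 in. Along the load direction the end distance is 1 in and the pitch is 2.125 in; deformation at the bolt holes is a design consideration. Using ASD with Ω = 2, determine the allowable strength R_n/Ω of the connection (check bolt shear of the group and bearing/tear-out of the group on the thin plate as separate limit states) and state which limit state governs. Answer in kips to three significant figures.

Bolt shear: A_b = π·0.75²/4 = 0.4418 in²; R_n = 54 × 0.4418 × 10 × 1 = 238.6 kips → 238.6 / 2 = 119 kips.
Bearing (1.2 l_c t F_u ≤ 2.4 d t F_u): upper limit = 2.4·0.75·0.75·58 = 78.3 kips.
  Edge l_c = 1 − 0.8125/2 = 0.5938 → r_n = 30.99 kips; interior l_c = 2.125 − 0.8125 = 1.312 → r_n = 68.51 kips.
  R_n,bearing = 2·30.99 + 8·68.51 = 610.1 kips → 610.1 / 2 = 305 kips.
Bolt shear governs: 119 kips.

119 kips (bolt shear governs)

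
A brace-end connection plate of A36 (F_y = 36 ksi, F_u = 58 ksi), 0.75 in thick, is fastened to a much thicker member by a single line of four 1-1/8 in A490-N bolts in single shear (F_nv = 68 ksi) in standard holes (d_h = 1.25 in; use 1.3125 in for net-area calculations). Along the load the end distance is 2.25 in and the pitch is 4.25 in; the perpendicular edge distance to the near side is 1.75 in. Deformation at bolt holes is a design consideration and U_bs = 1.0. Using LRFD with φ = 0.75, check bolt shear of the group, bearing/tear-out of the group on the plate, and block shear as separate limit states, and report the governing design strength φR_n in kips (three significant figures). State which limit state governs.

203 kips (bolt shear governs)

Bolt shear: A_b = π·1.125²/4 = 0.994 in²; R_n = 68 × 0.994 × 4 × 1 = 270.4 kips → 0.75 × 270.4 = 203 kips.
Bearing: edge l_c = 1.625, r_n = 84.82 kips; interior l_c = 3, r_n = 117.4 kips; R_n = 84.82 + 3·117.4 = 437.2 kips → 328 kips.
Block shear: A_gv = 11.25, A_nv = 7.805, A_nt = 0.8203 in²; R_n = min(0.6F_uA_nv, 0.6F_yA_gv) + U_bs·F_u·A_nt = 290.6 kips → 218 kips.
Bolt shear governs: 203 kips.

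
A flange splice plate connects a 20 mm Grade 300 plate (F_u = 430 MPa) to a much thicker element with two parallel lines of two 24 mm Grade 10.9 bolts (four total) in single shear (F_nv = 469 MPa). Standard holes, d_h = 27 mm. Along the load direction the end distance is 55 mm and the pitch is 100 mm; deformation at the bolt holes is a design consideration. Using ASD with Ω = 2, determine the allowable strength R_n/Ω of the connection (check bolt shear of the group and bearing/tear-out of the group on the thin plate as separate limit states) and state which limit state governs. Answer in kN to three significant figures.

424 kN (bolt shear governs)

Bolt shear: A_b = π·24²/4 = 452.4 mm²; R_n = 469 × 452.4 × 4 × 1 / 1000 = 848.7 kN → 848.7 / 2 = 424 kN.
Bearing (1.2 l_c t F_u ≤ 2.4 d t F_u): upper limit = 2.4·24·20·430 / 1000 = 495.4 kN.
  Edge l_c = 55 − 27/2 = 41.5 → r_n = 428.3 kN; interior l_c = 100 − 27 = 73 → r_n = 495.4 kN.
  R_n,bearing = 2·428.3 + 2·495.4 = 1847 kN → 1847 / 2 = 924 kN.
Bolt shear governs: 424 kN.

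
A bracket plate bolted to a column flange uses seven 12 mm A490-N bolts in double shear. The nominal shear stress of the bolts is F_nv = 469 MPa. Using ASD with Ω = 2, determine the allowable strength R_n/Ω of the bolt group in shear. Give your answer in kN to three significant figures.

371 kN

A_b = π × 12² / 4 = 113.1 mm².
R_n = F_nv · A_b · n · n_s = 469 × 113.1 × 7 × 2 / 1000 = 742.6 kN.
Allowable strength R_n/Ω = 742.6 / 2 = 371 kN.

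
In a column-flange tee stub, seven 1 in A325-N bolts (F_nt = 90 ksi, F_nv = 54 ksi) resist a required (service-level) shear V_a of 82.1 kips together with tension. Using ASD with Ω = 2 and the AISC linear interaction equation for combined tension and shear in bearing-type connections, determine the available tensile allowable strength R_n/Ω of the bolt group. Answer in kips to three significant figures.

A_b = π·1²/4 = 0.7854 in²; f_rv = 82.1 / (7 × 0.7854) = 14.93 ksi.
F'_nt = 1.3 F_nt − (Ω F_nt / F_nv) f_rv = 1.3·90 − (2·90/54)·14.93 = 67.22 ksi, capped at F_nt → F'_nt = 67.22 ksi.
R_n = F'_nt · A_b · n = 67.22 × 0.7854 × 7 = 369.6 kips.
Allowable strength R_n/Ω = 369.6 / 2 = 185 kips.

185 kips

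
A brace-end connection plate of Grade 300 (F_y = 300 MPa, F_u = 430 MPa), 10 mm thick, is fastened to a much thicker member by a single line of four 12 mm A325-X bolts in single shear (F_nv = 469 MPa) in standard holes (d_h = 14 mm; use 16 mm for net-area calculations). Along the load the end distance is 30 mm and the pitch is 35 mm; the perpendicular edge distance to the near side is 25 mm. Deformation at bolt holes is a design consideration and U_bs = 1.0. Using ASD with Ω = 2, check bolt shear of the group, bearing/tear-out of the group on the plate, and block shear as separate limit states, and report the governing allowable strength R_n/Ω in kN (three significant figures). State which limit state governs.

Bolt shear: A_b = π·12²/4 = 113.1 mm²; R_n = 469 × 113.1 × 4 × 1 / 1000 = 212.2 kN → 212.2 / 2 = 106 kN.
Bearing: edge l_c = 23, r_n = 118.7 kN; interior l_c = 21, r_n = 108.4 kN; R_n = 118.7 + 3·108.4 = 443.8 kN → 222 kN.
Block shear: A_gv = 1350, A_nv = 790, A_nt = 170 mm²; R_n = min(0.6F_uA_nv, 0.6F_yA_gv) + U_bs·F_u·A_nt = 276.9 kN → 138 kN.
Bolt shear governs: 106 kN.

106 kN (bolt shear governs)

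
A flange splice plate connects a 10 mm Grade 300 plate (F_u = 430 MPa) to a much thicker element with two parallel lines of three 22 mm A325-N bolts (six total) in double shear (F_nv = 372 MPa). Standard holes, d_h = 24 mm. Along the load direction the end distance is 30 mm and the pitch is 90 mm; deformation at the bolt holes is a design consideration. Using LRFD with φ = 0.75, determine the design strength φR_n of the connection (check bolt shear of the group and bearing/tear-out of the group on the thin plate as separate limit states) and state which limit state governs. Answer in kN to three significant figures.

820 kN (bearing governs)

Bolt shear: A_b = π·22²/4 = 380.1 mm²; R_n = 372 × 380.1 × 6 × 2 / 1000 = 1697 kN → 0.75 × 1697 = 1270 kN.
Bearing (1.2 l_c t F_u ≤ 2.4 d t F_u): upper limit = 2.4·22·10·430 / 1000 = 227 kN.
  Edge l_c = 30 − 24/2 = 18 → r_n = 92.88 kN; interior l_c = 90 − 24 = 66 → r_n = 227 kN.
  R_n,bearing = 2·92.88 + 4·227 = 1094 kN → 0.75 × 1094 = 820 kN.
Bearing governs: 820 kN.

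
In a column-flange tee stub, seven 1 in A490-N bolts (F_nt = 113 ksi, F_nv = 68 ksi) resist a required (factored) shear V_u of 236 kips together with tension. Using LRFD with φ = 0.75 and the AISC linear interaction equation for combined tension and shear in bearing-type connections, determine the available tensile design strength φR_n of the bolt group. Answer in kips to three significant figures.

214 kips

A_b = π·1²/4 = 0.7854 in²; f_rv = 236 / (7 × 0.7854) = 42.93 ksi.
F'_nt = 1.3 F_nt − (F_nt / φF_nv) f_rv = 1.3·113 − (113/(0.75·68))·42.93 = 51.79 ksi, capped at F_nt → F'_nt = 51.79 ksi.
R_n = F'_nt · A_b · n = 51.79 × 0.7854 × 7 = 284.7 kips.
Design strength φR_n = 0.75 × 284.7 = 214 kips.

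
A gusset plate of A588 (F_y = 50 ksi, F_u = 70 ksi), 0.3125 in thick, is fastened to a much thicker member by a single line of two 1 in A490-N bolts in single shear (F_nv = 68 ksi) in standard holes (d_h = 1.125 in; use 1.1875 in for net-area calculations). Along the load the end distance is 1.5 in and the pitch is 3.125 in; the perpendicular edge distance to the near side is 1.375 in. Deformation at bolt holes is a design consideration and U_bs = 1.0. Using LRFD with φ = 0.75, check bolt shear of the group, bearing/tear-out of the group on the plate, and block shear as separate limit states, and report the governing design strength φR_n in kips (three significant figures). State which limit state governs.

Bolt shear: A_b = π·1²/4 = 0.7854 in²; R_n = 68 × 0.7854 × 2 × 1 = 106.8 kips → 0.75 × 106.8 = 80.1 kips.
Bearing: edge l_c = 0.9375, r_n = 24.61 kips; interior l_c = 2, r_n = 52.5 kips; R_n = 24.61 + 1·52.5 = 77.11 kips → 57.8 kips.
Block shear: A_gv = 1.445, A_nv = 0.8887, A_nt = 0.2441 in²; R_n = min(0.6F_uA_nv, 0.6F_yA_gv) + U_bs·F_u·A_nt = 54.41 kips → 40.8 kips.
Block shear governs: 40.8 kips.

40.8 kips (block shear governs)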